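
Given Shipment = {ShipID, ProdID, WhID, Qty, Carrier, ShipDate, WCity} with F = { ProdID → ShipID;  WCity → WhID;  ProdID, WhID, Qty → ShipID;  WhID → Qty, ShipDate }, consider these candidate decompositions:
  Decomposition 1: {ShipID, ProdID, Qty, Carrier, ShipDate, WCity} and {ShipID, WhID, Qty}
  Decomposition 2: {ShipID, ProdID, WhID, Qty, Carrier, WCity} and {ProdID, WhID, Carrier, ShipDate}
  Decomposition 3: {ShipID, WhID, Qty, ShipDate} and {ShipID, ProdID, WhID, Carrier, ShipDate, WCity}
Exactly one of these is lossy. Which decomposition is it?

Decomposition 1: common = {ShipID, Qty}, closure = {ShipID, Qty} → lossy.
Decomposition 2: common = {ProdID, WhID, Carrier}, closure = {ShipID, ProdID, WhID, Qty, Carrier, ShipDate} → lossless.
Decomposition 3: common = {ShipID, WhID, ShipDate}, closure = {ShipID, WhID, Qty, ShipDate} → lossless.

Decomposition 1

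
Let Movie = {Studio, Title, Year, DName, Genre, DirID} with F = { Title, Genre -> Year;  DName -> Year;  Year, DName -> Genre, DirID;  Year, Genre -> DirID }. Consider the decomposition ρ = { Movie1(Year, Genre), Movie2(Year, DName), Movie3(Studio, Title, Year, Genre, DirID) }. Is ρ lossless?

No

Chase test. Columns are Studio, Title, Year, DName, Genre, DirID; row i has aⱼ where attribute j ∈ Moviei, else bᵢⱼ.
Initial tableau (one row per fragment):
  row 1: b11 b12 a3 b14 a5 b16
  row 2: b21 b22 a3 a4 b25 b26
  row 3: a1 a2 a3 b34 a5 a6
Rows 1 and 3 agree on Year, Genre; apply Year, Genre→DirID and equate their DirID entries.
No row becomes fully distinguished — the join is lossy.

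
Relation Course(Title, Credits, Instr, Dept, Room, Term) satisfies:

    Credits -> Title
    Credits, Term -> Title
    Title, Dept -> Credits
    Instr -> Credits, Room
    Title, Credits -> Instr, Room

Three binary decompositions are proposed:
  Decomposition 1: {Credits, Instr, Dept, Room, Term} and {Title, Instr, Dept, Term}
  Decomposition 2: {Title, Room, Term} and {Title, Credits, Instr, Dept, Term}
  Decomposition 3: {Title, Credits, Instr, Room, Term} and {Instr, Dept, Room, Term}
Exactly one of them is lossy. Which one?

Decomposition 1: common = {Instr, Dept, Term}, closure = {Title, Credits, Instr, Dept, Room, Term} → lossless.
Decomposition 2: common = {Title, Term}, closure = {Title, Term} → lossy.
Decomposition 3: common = {Instr, Room, Term}, closure = {Title, Credits, Instr, Room, Term} → lossless.

Decomposition 2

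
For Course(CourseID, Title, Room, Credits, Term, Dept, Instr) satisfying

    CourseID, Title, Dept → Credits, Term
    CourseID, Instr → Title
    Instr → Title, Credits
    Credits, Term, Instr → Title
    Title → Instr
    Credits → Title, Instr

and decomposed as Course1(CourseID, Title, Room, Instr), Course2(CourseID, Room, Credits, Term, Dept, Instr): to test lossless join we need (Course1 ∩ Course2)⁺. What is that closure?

CourseID, Title, Room, Credits, Instr

Course1 ∩ Course2 = {CourseID, Room, Instr}.
CourseID, Instr → Title applies, adding Title
Instr → Title, Credits applies, adding Credits
Closure: {CourseID, Title, Room, Credits, Instr}.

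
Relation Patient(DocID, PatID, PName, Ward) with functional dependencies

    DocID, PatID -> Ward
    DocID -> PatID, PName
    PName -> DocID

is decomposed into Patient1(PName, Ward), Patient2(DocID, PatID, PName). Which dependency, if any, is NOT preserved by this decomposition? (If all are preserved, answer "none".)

DocID, PatID → Ward: restricted closure across fragments reaches Ward.
DocID → PatID, PName lies within Patient2.
PName → DocID lies within Patient2.
Every dependency is enforceable on the fragments, so the decomposition is dependency-preserving.

none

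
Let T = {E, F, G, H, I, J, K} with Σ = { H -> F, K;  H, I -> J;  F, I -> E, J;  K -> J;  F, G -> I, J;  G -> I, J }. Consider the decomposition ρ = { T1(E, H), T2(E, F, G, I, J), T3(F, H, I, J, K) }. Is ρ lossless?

No

Chase test. Columns are E, F, G, H, I, J, K; row i has aⱼ where attribute j ∈ Ti, else bᵢⱼ.
Initial tableau (one row per fragment):
  row 1: a1 b12 b13 a4 b15 b16 b17
  row 2: a1 a2 a3 b24 a5 a6 b27
  row 3: b31 a2 b33 a4 a5 a6 a7
Rows 1 and 3 agree on H; apply H→F, K and equate their F, K entries.
Rows 2 and 3 agree on F, I; apply F, I→E, J and equate their E, J entries.
Rows 1 and 3 agree on K; apply K→J and equate their J entries.
No row becomes fully distinguished — the join is lossy.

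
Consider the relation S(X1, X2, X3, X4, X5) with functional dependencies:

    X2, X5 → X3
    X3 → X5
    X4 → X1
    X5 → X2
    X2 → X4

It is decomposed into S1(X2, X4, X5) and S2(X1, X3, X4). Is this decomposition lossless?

Common attributes: S1 ∩ S2 = {X4}.
Closure of {X4}: X4 → X1 applies, adding X1. So (X4)⁺ = {X1, X4}.
The closure contains neither all of S1 = {X2, X4, X5} nor all of S2 = {X1, X3, X4}, so the common attributes are not a superkey of either fragment. The join is lossy.

No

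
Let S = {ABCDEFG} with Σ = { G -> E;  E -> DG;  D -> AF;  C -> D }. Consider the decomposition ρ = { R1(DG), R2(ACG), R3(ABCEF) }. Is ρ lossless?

Chase test. Columns are ABCDEFG; row i has aⱼ where attribute j ∈ Ri, else bᵢⱼ.
Initial tableau (one row per fragment):
  row 1: b11 b12 b13 a4 b15 b16 a7
  row 2: a1 b22 a3 b24 b25 b26 a7
  row 3: a1 a2 a3 b34 a5 a6 b37
Rows 1 and 2 agree on G; apply G→E and equate their E entries.
Rows 1 and 2 agree on E; apply E→DG and equate their DG entries.
Rows 1 and 2 agree on D; apply D→AF and equate their AF entries.
Rows 2 and 3 agree on C; apply C→D and equate their D entries.
Rows 1 and 3 agree on D; apply D→AF and equate their AF entries.
No row becomes fully distinguished — the join is lossy.

No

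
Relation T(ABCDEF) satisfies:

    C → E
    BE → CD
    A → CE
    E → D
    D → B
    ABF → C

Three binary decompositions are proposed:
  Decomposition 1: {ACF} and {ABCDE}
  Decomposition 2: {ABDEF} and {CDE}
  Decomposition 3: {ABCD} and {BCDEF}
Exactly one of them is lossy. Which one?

Decomposition 3

Decomposition 1: common = {AC}, closure = {ABCDE} → lossless.
Decomposition 2: common = {DE}, closure = {BCDE} → lossless.
Decomposition 3: common = {BCD}, closure = {BCDE} → lossy.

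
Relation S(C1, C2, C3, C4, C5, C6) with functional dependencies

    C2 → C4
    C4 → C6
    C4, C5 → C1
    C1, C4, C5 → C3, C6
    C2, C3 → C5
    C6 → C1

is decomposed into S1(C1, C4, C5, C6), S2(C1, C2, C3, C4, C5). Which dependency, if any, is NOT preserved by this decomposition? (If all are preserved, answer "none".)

C2 → C4 lies within S2.
C4 → C6 lies within S1.
C4, C5 → C1 lies within S1.
C1, C4, C5 → C3, C6: restricted closure across fragments reaches C3, C6.
C2, C3 → C5 lies within S2.
C6 → C1 lies within S1.
Every dependency is enforceable on the fragments, so the decomposition is dependency-preserving.

none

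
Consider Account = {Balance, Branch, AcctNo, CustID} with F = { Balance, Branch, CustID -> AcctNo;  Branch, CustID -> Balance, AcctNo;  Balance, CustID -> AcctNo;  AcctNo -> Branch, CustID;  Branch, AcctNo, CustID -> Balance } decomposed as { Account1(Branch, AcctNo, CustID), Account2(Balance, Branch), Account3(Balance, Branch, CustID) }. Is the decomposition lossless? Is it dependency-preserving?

lossless and dependency-preserving

Lossless test (chase): Rows 1 and 3 agree on Branch, CustID; apply Branch, CustID→Balance, AcctNo and equate their Balance, AcctNo entries. Row 1 is now all distinguished symbols — the join is lossless.
Dependency preservation: Balance, Branch, CustID → AcctNo; Branch, CustID → Balance, AcctNo; Balance, CustID → AcctNo; Branch, AcctNo, CustID → Balance are not contained in any single fragment, but the restricted closure of each left-hand side across the fragments still reaches the right-hand side; the remaining FDs each lie inside some fragment. All dependencies are preserved.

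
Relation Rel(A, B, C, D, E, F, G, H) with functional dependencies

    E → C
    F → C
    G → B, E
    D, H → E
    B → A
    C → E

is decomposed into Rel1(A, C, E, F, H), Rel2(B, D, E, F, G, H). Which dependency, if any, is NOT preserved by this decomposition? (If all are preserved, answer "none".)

Check B → A: no single fragment contains all of {A, B}, and the restricted closure of {B} across the fragments never reaches {A}.
E → C is preserved.
F → C is preserved.
G → B, E is preserved.
D, H → E is preserved.
C → E is preserved.

B → A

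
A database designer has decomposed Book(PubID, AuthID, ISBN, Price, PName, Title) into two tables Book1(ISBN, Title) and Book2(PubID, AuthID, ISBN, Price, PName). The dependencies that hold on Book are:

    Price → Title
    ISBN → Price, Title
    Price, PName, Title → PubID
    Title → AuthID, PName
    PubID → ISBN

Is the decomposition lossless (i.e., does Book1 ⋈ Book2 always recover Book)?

Common attributes: Book1 ∩ Book2 = {ISBN}.
Closure of {ISBN}: ISBN → Price, Title applies, adding Price, Title; Title → AuthID, PName applies, adding AuthID, PName; Price, PName, Title → PubID applies, adding PubID. So (ISBN)⁺ = {PubID, AuthID, ISBN, Price, PName, Title}.
This closure contains every attribute of Book1, so Book1 ∩ Book2 → Book1. The join is lossless.

Yes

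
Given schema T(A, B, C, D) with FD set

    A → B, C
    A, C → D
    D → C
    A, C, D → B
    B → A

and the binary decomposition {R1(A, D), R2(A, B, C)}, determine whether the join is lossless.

Yes

Common attributes: R1 ∩ R2 = {A}.
Closure of {A}: A → B, C applies, adding B, C; A, C → D applies, adding D. So (A)⁺ = {A, B, C, D}.
This closure contains every attribute of R1, so R1 ∩ R2 → R1. The join is lossless.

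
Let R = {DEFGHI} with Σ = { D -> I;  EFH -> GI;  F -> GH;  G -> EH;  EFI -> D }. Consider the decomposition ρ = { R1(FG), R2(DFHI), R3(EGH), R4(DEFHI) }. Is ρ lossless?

Yes

Chase test. Columns are DEFGHI; row i has aⱼ where attribute j ∈ Ri, else bᵢⱼ.
Initial tableau (one row per fragment):
  row 1: b11 b12 a3 a4 b15 b16
  row 2: a1 b22 a3 b24 a5 a6
  row 3: b31 a2 b33 a4 a5 b36
  row 4: a1 a2 a3 b44 a5 a6
Rows 1 and 2 agree on F; apply F→GH and equate their GH entries.
Rows 1 and 4 agree on F; apply F→GH and equate their GH entries.
Rows 1 and 2 agree on G; apply G→EH and equate their EH entries.
Rows 1 and 3 agree on G; apply G→EH and equate their EH entries.
Rows 1 and 2 agree on EFH; apply EFH→GI and equate their GI entries.
Rows 1 and 2 agree on EFI; apply EFI→D and equate their D entries.
Row 1 is now all distinguished symbols — the join is lossless.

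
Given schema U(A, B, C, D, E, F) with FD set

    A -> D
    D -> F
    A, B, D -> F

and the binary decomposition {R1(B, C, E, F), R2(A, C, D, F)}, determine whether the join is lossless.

No

Common attributes: R1 ∩ R2 = {C, F}.
No dependency enlarges {C, F}, so (C, F)⁺ = {C, F}.
The closure contains neither all of R1 = {B, C, E, F} nor all of R2 = {A, C, D, F}, so the common attributes are not a superkey of either fragment. The join is lossy.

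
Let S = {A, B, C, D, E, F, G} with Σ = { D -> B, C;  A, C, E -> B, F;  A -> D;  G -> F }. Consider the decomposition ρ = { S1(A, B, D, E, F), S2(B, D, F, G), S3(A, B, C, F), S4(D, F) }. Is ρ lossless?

Chase test. Columns are A, B, C, D, E, F, G; row i has aⱼ where attribute j ∈ Si, else bᵢⱼ.
Initial tableau (one row per fragment):
  row 1: a1 a2 b13 a4 a5 a6 b17
  row 2: b21 a2 b23 a4 b25 a6 a7
  row 3: a1 a2 a3 b34 b35 a6 b37
  row 4: b41 b42 b43 a4 b45 a6 b47
Rows 1 and 2 agree on D; apply D→B, C and equate their B, C entries.
Rows 1 and 4 agree on D; apply D→B, C and equate their B, C entries.
Rows 1 and 3 agree on A; apply A→D and equate their D entries.
Rows 1 and 3 agree on D; apply D→B, C and equate their B, C entries.
No row becomes fully distinguished — the join is lossy.

No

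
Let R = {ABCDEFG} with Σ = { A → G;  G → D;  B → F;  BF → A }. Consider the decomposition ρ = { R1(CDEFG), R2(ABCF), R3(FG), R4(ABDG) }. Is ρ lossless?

No

Chase test. Columns are ABCDEFG; row i has aⱼ where attribute j ∈ Ri, else bᵢⱼ.
Initial tableau (one row per fragment):
  row 1: b11 b12 a3 a4 a5 a6 a7
  row 2: a1 a2 a3 b24 b25 a6 b27
  row 3: b31 b32 b33 b34 b35 a6 a7
  row 4: a1 a2 b43 a4 b45 b46 a7
Rows 2 and 4 agree on A; apply A→G and equate their G entries.
Rows 1 and 2 agree on G; apply G→D and equate their D entries.
Rows 1 and 3 agree on G; apply G→D and equate their D entries.
Rows 2 and 4 agree on B; apply B→F and equate their F entries.
No row becomes fully distinguished — the join is lossy.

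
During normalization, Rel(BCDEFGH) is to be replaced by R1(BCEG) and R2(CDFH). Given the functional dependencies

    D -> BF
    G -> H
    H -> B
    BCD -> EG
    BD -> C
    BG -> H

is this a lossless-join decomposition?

Common attributes: R1 ∩ R2 = {C}.
No dependency enlarges {C}, so (C)⁺ = {C}.
The closure contains neither all of R1 = {BCEG} nor all of R2 = {CDFH}, so the common attributes are not a superkey of either fragment. The join is lossy.

No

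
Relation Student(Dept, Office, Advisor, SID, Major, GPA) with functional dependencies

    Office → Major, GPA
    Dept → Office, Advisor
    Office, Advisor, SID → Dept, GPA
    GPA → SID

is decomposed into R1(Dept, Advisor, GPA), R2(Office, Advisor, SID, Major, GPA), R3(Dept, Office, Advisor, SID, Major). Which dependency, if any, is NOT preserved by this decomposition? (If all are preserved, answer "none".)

Office → Major, GPA lies within R2.
Dept → Office, Advisor lies within R3.
Office, Advisor, SID → Dept, GPA: restricted closure across fragments reaches Dept, GPA.
GPA → SID lies within R2.
Every dependency is enforceable on the fragments, so the decomposition is dependency-preserving.

none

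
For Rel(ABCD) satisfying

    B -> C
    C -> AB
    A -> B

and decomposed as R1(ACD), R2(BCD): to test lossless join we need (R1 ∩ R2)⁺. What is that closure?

ABCD

R1 ∩ R2 = {CD}.
C → AB applies, adding AB
Closure: {ABCD}.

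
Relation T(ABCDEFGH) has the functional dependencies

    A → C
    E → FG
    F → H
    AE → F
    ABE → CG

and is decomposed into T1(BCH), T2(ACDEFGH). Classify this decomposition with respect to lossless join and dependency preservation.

Lossless test: (CH)⁺ = {CH}, which is a superkey of neither fragment — lossy.
Dependency preservation: ABE → CG is not contained in any single fragment, but the restricted closure of its left-hand side across the fragments still reaches the right-hand side; the remaining FDs each lie inside some fragment. All dependencies are preserved.

lossy but dependency-preserving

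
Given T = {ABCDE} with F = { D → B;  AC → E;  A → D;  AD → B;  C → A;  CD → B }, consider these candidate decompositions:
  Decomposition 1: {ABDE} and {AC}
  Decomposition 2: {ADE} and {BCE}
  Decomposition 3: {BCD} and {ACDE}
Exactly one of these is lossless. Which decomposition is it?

Decomposition 1: common = {A}, closure = {ABD} → lossy.
Decomposition 2: common = {E}, closure = {E} → lossy.
Decomposition 3: common = {CD}, closure = {ABCDE} → lossless.

Decomposition 3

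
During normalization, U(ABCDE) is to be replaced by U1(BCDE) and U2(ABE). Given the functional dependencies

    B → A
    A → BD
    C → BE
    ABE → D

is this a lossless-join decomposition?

Yes

Common attributes: U1 ∩ U2 = {BE}.
Closure of {BE}: B → A applies, adding A; A → BD applies, adding D. So (BE)⁺ = {ABDE}.
This closure contains every attribute of U2, so U1 ∩ U2 → U2. The join is lossless.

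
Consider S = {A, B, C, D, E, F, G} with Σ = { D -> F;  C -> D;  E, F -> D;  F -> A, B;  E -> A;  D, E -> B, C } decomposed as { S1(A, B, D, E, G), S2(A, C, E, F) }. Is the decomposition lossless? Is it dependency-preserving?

Lossless test: (A, E)⁺ = {A, E}, which is a superkey of neither fragment — lossy.
Dependency preservation: the restricted closure of {D} across the fragments never reaches {F}, so D → F cannot be enforced without a join — not preserved.

lossy and not dependency-preserving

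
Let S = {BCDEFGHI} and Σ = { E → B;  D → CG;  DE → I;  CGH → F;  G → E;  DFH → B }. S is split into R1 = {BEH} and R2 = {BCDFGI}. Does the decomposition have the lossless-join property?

No

Common attributes: R1 ∩ R2 = {B}.
No dependency enlarges {B}, so (B)⁺ = {B}.
The closure contains neither all of R1 = {BEH} nor all of R2 = {BCDFGI}, so the common attributes are not a superkey of either fragment. The join is lossy.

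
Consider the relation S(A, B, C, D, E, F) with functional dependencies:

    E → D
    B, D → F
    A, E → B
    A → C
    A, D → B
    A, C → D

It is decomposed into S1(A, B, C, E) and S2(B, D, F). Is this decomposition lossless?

Common attributes: S1 ∩ S2 = {B}.
No dependency enlarges {B}, so (B)⁺ = {B}.
The closure contains neither all of S1 = {A, B, C, E} nor all of S2 = {B, D, F}, so the common attributes are not a superkey of either fragment. The join is lossy.

No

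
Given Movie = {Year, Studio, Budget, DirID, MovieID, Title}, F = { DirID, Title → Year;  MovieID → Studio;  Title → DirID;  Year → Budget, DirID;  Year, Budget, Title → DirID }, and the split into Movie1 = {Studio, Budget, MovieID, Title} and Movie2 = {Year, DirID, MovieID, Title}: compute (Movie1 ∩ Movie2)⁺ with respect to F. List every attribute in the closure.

Movie1 ∩ Movie2 = {MovieID, Title}.
MovieID → Studio applies, adding Studio
Title → DirID applies, adding DirID
DirID, Title → Year applies, adding Year
Year → Budget, DirID applies, adding Budget
Closure: {Year, Studio, Budget, DirID, MovieID, Title}.

Year, Studio, Budget, DirID, MovieID, Title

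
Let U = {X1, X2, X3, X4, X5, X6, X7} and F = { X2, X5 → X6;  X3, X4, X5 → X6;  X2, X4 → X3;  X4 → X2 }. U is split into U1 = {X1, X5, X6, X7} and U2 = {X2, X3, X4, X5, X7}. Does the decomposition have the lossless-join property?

Common attributes: U1 ∩ U2 = {X5, X7}.
No dependency enlarges {X5, X7}, so (X5, X7)⁺ = {X5, X7}.
The closure contains neither all of U1 = {X1, X5, X6, X7} nor all of U2 = {X2, X3, X4, X5, X7}, so the common attributes are not a superkey of either fragment. The join is lossy.

No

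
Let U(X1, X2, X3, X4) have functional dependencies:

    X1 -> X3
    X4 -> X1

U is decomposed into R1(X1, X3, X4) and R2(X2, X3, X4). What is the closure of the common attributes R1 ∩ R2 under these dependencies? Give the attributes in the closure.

R1 ∩ R2 = {X3, X4}.
X4 → X1 applies, adding X1
Closure: {X1, X3, X4}.

X1, X3, X4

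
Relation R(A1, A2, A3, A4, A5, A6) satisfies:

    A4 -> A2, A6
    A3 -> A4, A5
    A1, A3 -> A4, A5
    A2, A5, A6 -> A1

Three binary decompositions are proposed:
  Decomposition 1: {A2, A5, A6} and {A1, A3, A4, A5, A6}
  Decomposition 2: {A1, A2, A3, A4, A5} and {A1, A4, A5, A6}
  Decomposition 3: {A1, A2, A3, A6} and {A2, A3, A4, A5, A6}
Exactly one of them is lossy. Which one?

Decomposition 1: common = {A5, A6}, closure = {A5, A6} → lossy.
Decomposition 2: common = {A1, A4, A5}, closure = {A1, A2, A4, A5, A6} → lossless.
Decomposition 3: common = {A2, A3, A6}, closure = {A1, A2, A3, A4, A5, A6} → lossless.

Decomposition 1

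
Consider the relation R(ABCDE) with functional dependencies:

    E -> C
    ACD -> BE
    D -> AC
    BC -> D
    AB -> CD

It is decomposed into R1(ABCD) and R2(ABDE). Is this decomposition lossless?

Common attributes: R1 ∩ R2 = {ABD}.
Closure of {ABD}: D → AC applies, adding C; ACD → BE applies, adding E. So (ABD)⁺ = {ABCDE}.
This closure contains every attribute of R1, so R1 ∩ R2 → R1. The join is lossless.

Yes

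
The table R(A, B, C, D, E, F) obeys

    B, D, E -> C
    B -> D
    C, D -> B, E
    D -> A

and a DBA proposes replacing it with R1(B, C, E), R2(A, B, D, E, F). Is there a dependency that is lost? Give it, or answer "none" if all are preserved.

C, D -> B, E

Check C, D → B, E: no single fragment contains all of {B, C, D, E}, and the restricted closure of {C, D} across the fragments never reaches {B, E}.
B, D, E → C is preserved.
B → D is preserved.
D → A is preserved.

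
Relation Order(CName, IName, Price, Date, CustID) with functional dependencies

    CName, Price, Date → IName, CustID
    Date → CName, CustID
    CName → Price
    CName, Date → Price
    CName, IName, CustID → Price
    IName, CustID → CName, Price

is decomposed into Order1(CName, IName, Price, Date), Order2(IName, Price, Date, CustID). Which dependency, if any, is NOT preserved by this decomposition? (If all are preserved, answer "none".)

IName, CustID → CName, Price

Check IName, CustID → CName, Price: no single fragment contains all of {CName, IName, Price, CustID}, and the restricted closure of {IName, CustID} across the fragments never reaches {CName, Price}.
CName, Price, Date → IName, CustID is preserved.
Date → CName, CustID is preserved.
CName → Price is preserved.
CName, Date → Price is preserved.
CName, IName, CustID → Price is preserved.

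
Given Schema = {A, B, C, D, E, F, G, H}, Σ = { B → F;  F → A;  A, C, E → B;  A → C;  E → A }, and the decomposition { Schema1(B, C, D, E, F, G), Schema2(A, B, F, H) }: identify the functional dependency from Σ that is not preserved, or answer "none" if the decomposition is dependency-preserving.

A → C

Check A → C: no single fragment contains all of {A, C}, and the restricted closure of {A} across the fragments never reaches {C}.
B → F is preserved.
F → A is preserved.
A, C, E → B is preserved.
E → A is preserved.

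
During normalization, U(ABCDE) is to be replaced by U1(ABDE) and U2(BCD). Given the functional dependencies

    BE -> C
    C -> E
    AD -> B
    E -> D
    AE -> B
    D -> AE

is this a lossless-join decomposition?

Common attributes: U1 ∩ U2 = {BD}.
Closure of {BD}: D → AE applies, adding AE; BE → C applies, adding C. So (BD)⁺ = {ABCDE}.
This closure contains every attribute of U1, so U1 ∩ U2 → U1. The join is lossless.

Yes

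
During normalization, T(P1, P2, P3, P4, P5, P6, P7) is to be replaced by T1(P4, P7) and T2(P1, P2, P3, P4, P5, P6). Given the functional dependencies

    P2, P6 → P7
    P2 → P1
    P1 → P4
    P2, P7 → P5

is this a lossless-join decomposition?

No

Common attributes: T1 ∩ T2 = {P4}.
No dependency enlarges {P4}, so (P4)⁺ = {P4}.
The closure contains neither all of T1 = {P4, P7} nor all of T2 = {P1, P2, P3, P4, P5, P6}, so the common attributes are not a superkey of either fragment. The join is lossy.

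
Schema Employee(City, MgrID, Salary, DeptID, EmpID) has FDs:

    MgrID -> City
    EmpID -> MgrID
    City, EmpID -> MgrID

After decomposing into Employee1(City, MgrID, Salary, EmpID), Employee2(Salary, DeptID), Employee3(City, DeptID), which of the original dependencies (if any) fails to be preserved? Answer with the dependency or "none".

none

MgrID → City lies within Employee1.
EmpID → MgrID lies within Employee1.
City, EmpID → MgrID lies within Employee1.
Every dependency is enforceable on the fragments, so the decomposition is dependency-preserving.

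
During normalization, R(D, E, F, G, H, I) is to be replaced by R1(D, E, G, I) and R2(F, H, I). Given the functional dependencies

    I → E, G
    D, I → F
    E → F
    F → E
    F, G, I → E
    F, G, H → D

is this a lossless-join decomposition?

Common attributes: R1 ∩ R2 = {I}.
Closure of {I}: I → E, G applies, adding E, G; E → F applies, adding F. So (I)⁺ = {E, F, G, I}.
The closure contains neither all of R1 = {D, E, G, I} nor all of R2 = {F, H, I}, so the common attributes are not a superkey of either fragment. The join is lossy.

No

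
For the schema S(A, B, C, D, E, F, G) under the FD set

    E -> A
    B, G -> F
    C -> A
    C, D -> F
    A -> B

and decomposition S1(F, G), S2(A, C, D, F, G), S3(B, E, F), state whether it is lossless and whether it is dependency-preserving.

lossy and not dependency-preserving

Lossless test (chase): applying each FD to every pair of rows produces no changes in the tableau, so no row becomes fully distinguished — the join is lossy.
Dependency preservation: the restricted closure of {E} across the fragments never reaches {A}, so E → A cannot be enforced without a join — not preserved.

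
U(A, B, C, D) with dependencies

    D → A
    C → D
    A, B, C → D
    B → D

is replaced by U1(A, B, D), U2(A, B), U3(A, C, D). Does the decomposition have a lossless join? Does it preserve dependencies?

lossy but dependency-preserving

Lossless test (chase): Rows 1 and 2 agree on B; apply B→D and equate their D entries. No row becomes fully distinguished — the join is lossy.
Dependency preservation: A, B, C → D is not contained in any single fragment, but the restricted closure of its left-hand side across the fragments still reaches the right-hand side; the remaining FDs each lie inside some fragment. All dependencies are preserved.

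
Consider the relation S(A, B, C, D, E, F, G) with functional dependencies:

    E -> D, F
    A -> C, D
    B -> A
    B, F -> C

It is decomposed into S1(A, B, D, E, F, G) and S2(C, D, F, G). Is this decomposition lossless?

No

Common attributes: S1 ∩ S2 = {D, F, G}.
No dependency enlarges {D, F, G}, so (D, F, G)⁺ = {D, F, G}.
The closure contains neither all of S1 = {A, B, D, E, F, G} nor all of S2 = {C, D, F, G}, so the common attributes are not a superkey of either fragment. The join is lossy.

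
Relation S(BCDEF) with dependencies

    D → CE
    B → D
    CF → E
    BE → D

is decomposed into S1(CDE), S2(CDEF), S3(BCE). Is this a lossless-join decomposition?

Chase test. Columns are BCDEF; row i has aⱼ where attribute j ∈ Si, else bᵢⱼ.
Initial tableau (one row per fragment):
  row 1: b11 a2 a3 a4 b15
  row 2: b21 a2 a3 a4 a5
  row 3: a1 a2 b33 a4 b35
No row becomes fully distinguished — the join is lossy.

No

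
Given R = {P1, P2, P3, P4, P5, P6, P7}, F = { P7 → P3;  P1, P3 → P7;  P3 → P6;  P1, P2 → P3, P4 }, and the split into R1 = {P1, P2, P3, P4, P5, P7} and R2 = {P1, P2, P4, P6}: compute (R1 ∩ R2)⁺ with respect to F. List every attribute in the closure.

R1 ∩ R2 = {P1, P2, P4}.
P1, P2 → P3, P4 applies, adding P3
P1, P3 → P7 applies, adding P7
P3 → P6 applies, adding P6
Closure: {P1, P2, P3, P4, P6, P7}.

P1, P2, P3, P4, P6, P7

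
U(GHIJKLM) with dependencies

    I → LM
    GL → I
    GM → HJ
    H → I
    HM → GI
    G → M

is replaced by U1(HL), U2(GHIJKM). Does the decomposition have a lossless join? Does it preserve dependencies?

Lossless test: (H)⁺ = {GHIJLM}, which contains all of one fragment — lossless.
Dependency preservation: the restricted closure of {I} across the fragments never reaches {LM}, so I → LM cannot be enforced without a join — not preserved.

lossless but not dependency-preserving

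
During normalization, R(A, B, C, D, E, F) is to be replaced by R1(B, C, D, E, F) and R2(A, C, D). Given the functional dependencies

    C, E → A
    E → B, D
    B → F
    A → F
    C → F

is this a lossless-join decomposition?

Common attributes: R1 ∩ R2 = {C, D}.
Closure of {C, D}: C → F applies, adding F. So (C, D)⁺ = {C, D, F}.
The closure contains neither all of R1 = {B, C, D, E, F} nor all of R2 = {A, C, D}, so the common attributes are not a superkey of either fragment. The join is lossy.

No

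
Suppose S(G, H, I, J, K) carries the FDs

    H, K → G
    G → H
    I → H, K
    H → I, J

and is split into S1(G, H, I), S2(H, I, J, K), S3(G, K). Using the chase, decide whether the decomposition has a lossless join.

Chase test. Columns are G, H, I, J, K; row i has aⱼ where attribute j ∈ Si, else bᵢⱼ.
Initial tableau (one row per fragment):
  row 1: a1 a2 a3 b14 b15
  row 2: b21 a2 a3 a4 a5
  row 3: a1 b32 b33 b34 a5
Rows 1 and 3 agree on G; apply G→H and equate their H entries.
Rows 1 and 2 agree on I; apply I→H, K and equate their H, K entries.
Rows 1 and 2 agree on H; apply H→I, J and equate their I, J entries.
Rows 1 and 3 agree on H; apply H→I, J and equate their I, J entries.
Rows 1 and 2 agree on H, K; apply H, K→G and equate their G entries.
Row 1 is now all distinguished symbols — the join is lossless.

Yes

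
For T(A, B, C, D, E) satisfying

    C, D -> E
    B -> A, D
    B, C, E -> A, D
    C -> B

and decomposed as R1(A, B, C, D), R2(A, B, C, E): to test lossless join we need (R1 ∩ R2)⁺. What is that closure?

A, B, C, D, E

R1 ∩ R2 = {A, B, C}.
B → A, D applies, adding D
C, D → E applies, adding E
Closure: {A, B, C, D, E}.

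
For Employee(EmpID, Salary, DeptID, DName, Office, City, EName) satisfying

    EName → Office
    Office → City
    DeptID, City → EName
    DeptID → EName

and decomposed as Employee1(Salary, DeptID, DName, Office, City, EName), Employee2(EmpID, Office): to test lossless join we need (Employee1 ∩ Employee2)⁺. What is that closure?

Employee1 ∩ Employee2 = {Office}.
Office → City applies, adding City
Closure: {Office, City}.

Office, City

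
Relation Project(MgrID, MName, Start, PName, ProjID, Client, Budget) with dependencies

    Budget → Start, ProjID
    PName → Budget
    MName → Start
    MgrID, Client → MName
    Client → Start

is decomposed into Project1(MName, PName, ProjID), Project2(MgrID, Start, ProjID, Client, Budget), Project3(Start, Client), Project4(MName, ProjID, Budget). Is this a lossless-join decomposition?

Chase test. Columns are MgrID, MName, Start, PName, ProjID, Client, Budget; row i has aⱼ where attribute j ∈ Projecti, else bᵢⱼ.
Initial tableau (one row per fragment):
  row 1: b11 a2 b13 a4 a5 b16 b17
  row 2: a1 b22 a3 b24 a5 a6 a7
  row 3: b31 b32 a3 b34 b35 a6 b37
  row 4: b41 a2 b43 b44 a5 b46 a7
Rows 2 and 4 agree on Budget; apply Budget→Start, ProjID and equate their Start, ProjID entries.
Rows 1 and 4 agree on MName; apply MName→Start and equate their Start entries.
No row becomes fully distinguished — the join is lossy.

No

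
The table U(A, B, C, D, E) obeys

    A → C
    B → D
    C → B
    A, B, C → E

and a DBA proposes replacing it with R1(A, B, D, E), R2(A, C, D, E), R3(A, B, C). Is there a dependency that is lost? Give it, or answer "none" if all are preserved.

A → C lies within R2.
B → D lies within R1.
C → B lies within R3.
A, B, C → E: restricted closure across fragments reaches E.
Every dependency is enforceable on the fragments, so the decomposition is dependency-preserving.

none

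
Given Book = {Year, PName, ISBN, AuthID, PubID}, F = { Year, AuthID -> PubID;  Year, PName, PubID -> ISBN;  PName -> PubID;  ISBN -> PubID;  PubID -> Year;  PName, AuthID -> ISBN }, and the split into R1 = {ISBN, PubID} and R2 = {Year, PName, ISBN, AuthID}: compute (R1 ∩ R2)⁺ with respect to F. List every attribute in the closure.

R1 ∩ R2 = {ISBN}.
ISBN → PubID applies, adding PubID
PubID → Year applies, adding Year
Closure: {Year, ISBN, PubID}.

Year, ISBN, PubID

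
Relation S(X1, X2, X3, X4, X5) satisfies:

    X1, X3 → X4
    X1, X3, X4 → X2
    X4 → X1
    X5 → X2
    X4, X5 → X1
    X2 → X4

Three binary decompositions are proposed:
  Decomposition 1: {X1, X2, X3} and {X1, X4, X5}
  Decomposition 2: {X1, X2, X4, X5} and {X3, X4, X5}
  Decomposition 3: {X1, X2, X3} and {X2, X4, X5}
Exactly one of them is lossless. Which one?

Decomposition 2

Decomposition 1: common = {X1}, closure = {X1} → lossy.
Decomposition 2: common = {X4, X5}, closure = {X1, X2, X4, X5} → lossless.
Decomposition 3: common = {X2}, closure = {X1, X2, X4} → lossy.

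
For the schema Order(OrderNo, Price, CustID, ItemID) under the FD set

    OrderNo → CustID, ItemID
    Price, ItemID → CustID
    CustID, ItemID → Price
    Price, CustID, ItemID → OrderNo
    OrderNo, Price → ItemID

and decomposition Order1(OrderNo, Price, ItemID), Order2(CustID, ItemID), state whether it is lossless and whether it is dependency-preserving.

lossy and not dependency-preserving

Lossless test: (ItemID)⁺ = {ItemID}, which is a superkey of neither fragment — lossy.
Dependency preservation: the restricted closure of {OrderNo} across the fragments never reaches {CustID, ItemID}, so OrderNo → CustID, ItemID cannot be enforced without a join — not preserved.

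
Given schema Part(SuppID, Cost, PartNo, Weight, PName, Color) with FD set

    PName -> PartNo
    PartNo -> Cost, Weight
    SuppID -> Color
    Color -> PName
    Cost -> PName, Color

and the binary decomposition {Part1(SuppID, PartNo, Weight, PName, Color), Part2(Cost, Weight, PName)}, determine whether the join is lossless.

Common attributes: Part1 ∩ Part2 = {Weight, PName}.
Closure of {Weight, PName}: PName → PartNo applies, adding PartNo; PartNo → Cost, Weight applies, adding Cost; Cost → PName, Color applies, adding Color. So (Weight, PName)⁺ = {Cost, PartNo, Weight, PName, Color}.
This closure contains every attribute of Part2, so Part1 ∩ Part2 → Part2. The join is lossless.

Yes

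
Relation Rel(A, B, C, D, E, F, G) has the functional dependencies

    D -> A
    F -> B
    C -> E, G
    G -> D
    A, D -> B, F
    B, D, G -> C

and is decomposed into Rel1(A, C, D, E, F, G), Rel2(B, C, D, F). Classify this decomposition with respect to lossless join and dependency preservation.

Lossless test: (C, D, F)⁺ = {A, B, C, D, E, F, G}, which contains all of one fragment — lossless.
Dependency preservation: A, D → B, F; B, D, G → C are not contained in any single fragment, but the restricted closure of each left-hand side across the fragments still reaches the right-hand side; the remaining FDs each lie inside some fragment. All dependencies are preserved.

lossless and dependency-preserving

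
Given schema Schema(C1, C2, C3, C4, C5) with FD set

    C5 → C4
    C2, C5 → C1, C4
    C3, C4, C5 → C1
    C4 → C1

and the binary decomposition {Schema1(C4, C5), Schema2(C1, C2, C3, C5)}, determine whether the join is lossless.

Yes

Common attributes: Schema1 ∩ Schema2 = {C5}.
Closure of {C5}: C5 → C4 applies, adding C4; C4 → C1 applies, adding C1. So (C5)⁺ = {C1, C4, C5}.
This closure contains every attribute of Schema1, so Schema1 ∩ Schema2 → Schema1. The join is lossless.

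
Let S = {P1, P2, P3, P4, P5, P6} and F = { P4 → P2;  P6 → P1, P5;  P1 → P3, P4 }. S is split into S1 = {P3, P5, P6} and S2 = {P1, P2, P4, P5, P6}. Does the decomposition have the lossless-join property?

Common attributes: S1 ∩ S2 = {P5, P6}.
Closure of {P5, P6}: P6 → P1, P5 applies, adding P1; P1 → P3, P4 applies, adding P3, P4; P4 → P2 applies, adding P2. So (P5, P6)⁺ = {P1, P2, P3, P4, P5, P6}.
This closure contains every attribute of S1, so S1 ∩ S2 → S1. The join is lossless.

Yes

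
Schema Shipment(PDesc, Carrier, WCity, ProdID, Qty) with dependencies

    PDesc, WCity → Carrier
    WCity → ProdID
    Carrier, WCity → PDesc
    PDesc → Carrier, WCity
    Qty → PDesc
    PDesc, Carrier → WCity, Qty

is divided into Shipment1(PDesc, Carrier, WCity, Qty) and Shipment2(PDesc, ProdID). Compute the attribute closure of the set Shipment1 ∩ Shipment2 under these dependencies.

Shipment1 ∩ Shipment2 = {PDesc}.
PDesc → Carrier, WCity applies, adding Carrier, WCity
PDesc, Carrier → WCity, Qty applies, adding Qty
WCity → ProdID applies, adding ProdID
Closure: {PDesc, Carrier, WCity, ProdID, Qty}.

PDesc, Carrier, WCity, ProdID, Qty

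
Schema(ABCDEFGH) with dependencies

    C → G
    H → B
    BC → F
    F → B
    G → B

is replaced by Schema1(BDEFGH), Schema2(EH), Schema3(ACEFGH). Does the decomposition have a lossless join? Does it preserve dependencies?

lossy but dependency-preserving

Lossless test (chase): Rows 1 and 2 agree on H; apply H→B and equate their B entries. Rows 1 and 3 agree on H; apply H→B and equate their B entries. No row becomes fully distinguished — the join is lossy.
Dependency preservation: BC → F is not contained in any single fragment, but the restricted closure of its left-hand side across the fragments still reaches the right-hand side; the remaining FDs each lie inside some fragment. All dependencies are preserved.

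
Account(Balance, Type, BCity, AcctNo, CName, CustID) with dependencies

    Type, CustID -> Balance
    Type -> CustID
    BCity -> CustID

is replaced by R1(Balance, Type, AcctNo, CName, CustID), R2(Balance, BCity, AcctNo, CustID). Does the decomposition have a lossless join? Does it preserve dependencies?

Lossless test: (Balance, AcctNo, CustID)⁺ = {Balance, AcctNo, CustID}, which is a superkey of neither fragment — lossy.
Dependency preservation: every FD's attributes lie within a single fragment, so each can be enforced locally — preserved.

lossy but dependency-preserving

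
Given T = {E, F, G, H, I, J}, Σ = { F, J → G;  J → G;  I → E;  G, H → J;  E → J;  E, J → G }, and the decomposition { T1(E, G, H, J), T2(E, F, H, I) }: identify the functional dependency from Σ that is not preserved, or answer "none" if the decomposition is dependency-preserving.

F, J → G: restricted closure across fragments reaches G.
J → G lies within T1.
I → E lies within T2.
G, H → J lies within T1.
E → J lies within T1.
E, J → G lies within T1.
Every dependency is enforceable on the fragments, so the decomposition is dependency-preserving.

none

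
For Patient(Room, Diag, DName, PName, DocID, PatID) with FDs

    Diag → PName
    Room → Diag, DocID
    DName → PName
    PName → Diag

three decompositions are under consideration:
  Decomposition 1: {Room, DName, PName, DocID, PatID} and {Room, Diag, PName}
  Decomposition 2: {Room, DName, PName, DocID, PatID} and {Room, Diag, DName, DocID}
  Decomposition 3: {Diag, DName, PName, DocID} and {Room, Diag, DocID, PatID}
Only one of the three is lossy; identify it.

Decomposition 1: common = {Room, PName}, closure = {Room, Diag, PName, DocID} → lossless.
Decomposition 2: common = {Room, DName, DocID}, closure = {Room, Diag, DName, PName, DocID} → lossless.
Decomposition 3: common = {Diag, DocID}, closure = {Diag, PName, DocID} → lossy.

Decomposition 3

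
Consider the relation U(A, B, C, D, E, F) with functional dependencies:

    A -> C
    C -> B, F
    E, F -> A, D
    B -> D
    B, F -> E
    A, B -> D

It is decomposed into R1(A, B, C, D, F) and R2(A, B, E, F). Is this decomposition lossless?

Yes

Common attributes: R1 ∩ R2 = {A, B, F}.
Closure of {A, B, F}: A → C applies, adding C; B → D applies, adding D; B, F → E applies, adding E. So (A, B, F)⁺ = {A, B, C, D, E, F}.
This closure contains every attribute of R1, so R1 ∩ R2 → R1. The join is lossless.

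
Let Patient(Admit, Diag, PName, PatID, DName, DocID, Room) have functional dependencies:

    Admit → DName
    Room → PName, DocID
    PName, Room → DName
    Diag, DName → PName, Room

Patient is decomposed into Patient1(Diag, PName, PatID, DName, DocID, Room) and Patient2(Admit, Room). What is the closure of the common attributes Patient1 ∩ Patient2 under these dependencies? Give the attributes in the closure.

PName, DName, DocID, Room

Patient1 ∩ Patient2 = {Room}.
Room → PName, DocID applies, adding PName, DocID
PName, Room → DName applies, adding DName
Closure: {PName, DName, DocID, Room}.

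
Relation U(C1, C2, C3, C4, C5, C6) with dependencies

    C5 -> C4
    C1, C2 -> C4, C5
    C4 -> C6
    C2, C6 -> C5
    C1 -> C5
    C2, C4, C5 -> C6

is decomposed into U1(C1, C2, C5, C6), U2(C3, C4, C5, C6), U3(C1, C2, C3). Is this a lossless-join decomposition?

Chase test. Columns are C1, C2, C3, C4, C5, C6; row i has aⱼ where attribute j ∈ Ui, else bᵢⱼ.
Initial tableau (one row per fragment):
  row 1: a1 a2 b13 b14 a5 a6
  row 2: b21 b22 a3 a4 a5 a6
  row 3: a1 a2 a3 b34 b35 b36
Rows 1 and 2 agree on C5; apply C5→C4 and equate their C4 entries.
Rows 1 and 3 agree on C1, C2; apply C1, C2→C4, C5 and equate their C4, C5 entries.
Rows 1 and 3 agree on C4; apply C4→C6 and equate their C6 entries.
Row 3 is now all distinguished symbols — the join is lossless.

Yes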